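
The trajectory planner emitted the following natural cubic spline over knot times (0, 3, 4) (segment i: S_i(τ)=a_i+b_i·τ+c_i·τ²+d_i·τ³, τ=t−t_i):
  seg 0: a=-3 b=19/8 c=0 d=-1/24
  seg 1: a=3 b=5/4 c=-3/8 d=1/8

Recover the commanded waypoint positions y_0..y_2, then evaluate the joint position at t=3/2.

y_0=-3 y_1=3 y_2=4
S(3/2) = 27/64

y_0 = S_0(0) = a_0 = -3
y_1 = S_1(0) = a_1 = 3
y_2 = S_1(1) = 4
t_q=3/2 is in segment 0 (τ=3/2); S_0(τ)=27/64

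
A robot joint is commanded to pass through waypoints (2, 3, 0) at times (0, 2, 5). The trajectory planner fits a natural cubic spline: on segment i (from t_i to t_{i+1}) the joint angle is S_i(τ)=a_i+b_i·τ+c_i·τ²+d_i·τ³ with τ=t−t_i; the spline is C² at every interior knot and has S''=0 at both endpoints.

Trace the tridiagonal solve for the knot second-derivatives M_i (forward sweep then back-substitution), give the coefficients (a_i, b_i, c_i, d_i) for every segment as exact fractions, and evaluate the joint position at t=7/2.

Δ: Δ0=1/2, Δ1=-1
row 1: diag=10, rhs=-9; c'=3/10, d'=-9/10
back: M1=-9/10
M: M0=0, M1=-9/10, M2=0
seg 0: a=2, c=M0/2=0, d=(M1−M0)/(6·2)=-3/40, b=Δ0−h0·(2M0+M1)/6=4/5
seg 1: a=3, c=M1/2=-9/20, d=(M2−M1)/(6·3)=1/20, b=Δ1−h1·(2M1+M2)/6=-1/10
t_q=7/2 → seg 1, τ=3/2; S=3+-1/10·τ+-9/20·τ²+1/20·τ³=321/160

  seg 0: a=2 b=4/5 c=0 d=-3/40
  seg 1: a=3 b=-1/10 c=-9/20 d=1/20
S(7/2) = 321/160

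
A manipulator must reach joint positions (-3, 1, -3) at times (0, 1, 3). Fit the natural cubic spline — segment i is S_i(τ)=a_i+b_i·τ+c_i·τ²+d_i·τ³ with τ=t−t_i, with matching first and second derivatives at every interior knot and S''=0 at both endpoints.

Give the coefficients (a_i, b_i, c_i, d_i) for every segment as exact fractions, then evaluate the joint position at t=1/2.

  seg 0: a=-3 b=5 c=0 d=-1
  seg 1: a=1 b=2 c=-3 d=1/2
S(1/2) = -5/8

Δ: Δ0=4, Δ1=-2
row 1: diag=6, rhs=-36; c'=1/3, d'=-6
back: M1=-6
M: M0=0, M1=-6, M2=0
seg 0: a=-3, c=M0/2=0, d=(M1−M0)/(6·1)=-1, b=Δ0−h0·(2M0+M1)/6=5
seg 1: a=1, c=M1/2=-3, d=(M2−M1)/(6·2)=1/2, b=Δ1−h1·(2M1+M2)/6=2
t_q=1/2 → seg 0, τ=1/2; S=-3+5·τ+0·τ²+-1·τ³=-5/8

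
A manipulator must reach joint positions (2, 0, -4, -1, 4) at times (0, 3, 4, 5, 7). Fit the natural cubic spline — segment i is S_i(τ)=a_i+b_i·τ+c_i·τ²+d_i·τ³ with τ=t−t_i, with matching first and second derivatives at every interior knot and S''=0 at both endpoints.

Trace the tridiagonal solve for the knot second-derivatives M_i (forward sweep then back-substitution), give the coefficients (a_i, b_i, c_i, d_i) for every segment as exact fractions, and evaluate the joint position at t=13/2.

  seg 0: a=2 b=1433/1068 c=0 d=-715/3204
  seg 1: a=0 b=-2501/534 c=-715/356 d=2875/1068
  seg 2: a=-4 b=-667/1068 c=540/89 d=-2609/1068
  seg 3: a=-1 b=2233/534 c=-449/356 d=449/2136
S(13/2) = 17909/5696

Δ: Δ0=-2/3, Δ1=-4, Δ2=3, Δ3=5/2
row 1: diag=8, rhs=-20; c'=1/8, d'=-5/2
row 2: denom=4−1·1/8=31/8; d'=(42−1·-5/2)/(31/8)=356/31
row 3: denom=6−1·8/31=178/31; d'=(-3−1·356/31)/(178/31)=-449/178
back: M3=-449/178
back: M2=356/31−8/31·-449/178=1080/89
back: M1=-5/2−1/8·1080/89=-715/178
M: M0=0, M1=-715/178, M2=1080/89, M3=-449/178, M4=0
seg 0: a=2, c=M0/2=0, d=(M1−M0)/(6·3)=-715/3204, b=Δ0−h0·(2M0+M1)/6=1433/1068
seg 1: a=0, c=M1/2=-715/356, d=(M2−M1)/(6·1)=2875/1068, b=Δ1−h1·(2M1+M2)/6=-2501/534
seg 2: a=-4, c=M2/2=540/89, d=(M3−M2)/(6·1)=-2609/1068, b=Δ2−h2·(2M2+M3)/6=-667/1068
seg 3: a=-1, c=M3/2=-449/356, d=(M4−M3)/(6·2)=449/2136, b=Δ3−h3·(2M3+M4)/6=2233/534
t_q=13/2 → seg 3, τ=3/2; S=-1+2233/534·τ+-449/356·τ²+449/2136·τ³=17909/5696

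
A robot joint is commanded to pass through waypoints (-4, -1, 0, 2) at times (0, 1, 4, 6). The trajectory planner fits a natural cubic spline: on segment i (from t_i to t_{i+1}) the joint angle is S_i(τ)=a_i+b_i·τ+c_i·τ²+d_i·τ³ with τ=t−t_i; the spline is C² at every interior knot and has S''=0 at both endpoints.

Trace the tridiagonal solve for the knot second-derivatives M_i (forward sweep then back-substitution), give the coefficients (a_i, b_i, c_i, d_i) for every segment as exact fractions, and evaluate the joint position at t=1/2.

Δ: Δ0=3, Δ1=1/3, Δ2=1
row 1: diag=8, rhs=-16; c'=3/8, d'=-2
row 2: denom=10−3·3/8=71/8; d'=(4−3·-2)/(71/8)=80/71
back: M2=80/71
back: M1=-2−3/8·80/71=-172/71
M: M0=0, M1=-172/71, M2=80/71, M3=0
seg 0: a=-4, c=M0/2=0, d=(M1−M0)/(6·1)=-86/213, b=Δ0−h0·(2M0+M1)/6=725/213
seg 1: a=-1, c=M1/2=-86/71, d=(M2−M1)/(6·3)=14/71, b=Δ1−h1·(2M1+M2)/6=467/213
seg 2: a=0, c=M2/2=40/71, d=(M3−M2)/(6·2)=-20/213, b=Δ2−h2·(2M2+M3)/6=53/213
t_q=1/2 → seg 0, τ=1/2; S=-4+725/213·τ+0·τ²+-86/213·τ³=-667/284

  seg 0: a=-4 b=725/213 c=0 d=-86/213
  seg 1: a=-1 b=467/213 c=-86/71 d=14/71
  seg 2: a=0 b=53/213 c=40/71 d=-20/213
S(1/2) = -667/284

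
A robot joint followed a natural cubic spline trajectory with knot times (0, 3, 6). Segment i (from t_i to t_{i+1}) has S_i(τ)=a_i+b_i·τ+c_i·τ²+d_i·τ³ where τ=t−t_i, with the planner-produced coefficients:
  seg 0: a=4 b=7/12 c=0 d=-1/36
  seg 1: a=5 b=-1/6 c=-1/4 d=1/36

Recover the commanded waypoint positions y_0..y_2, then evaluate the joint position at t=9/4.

y_0 = S_0(0) = a_0 = 4
y_1 = S_1(0) = a_1 = 5
y_2 = S_1(3) = 3
t_q=9/4 is in segment 0 (τ=9/4); S_0(τ)=1279/256

y_0=4 y_1=5 y_2=3
S(9/4) = 1279/256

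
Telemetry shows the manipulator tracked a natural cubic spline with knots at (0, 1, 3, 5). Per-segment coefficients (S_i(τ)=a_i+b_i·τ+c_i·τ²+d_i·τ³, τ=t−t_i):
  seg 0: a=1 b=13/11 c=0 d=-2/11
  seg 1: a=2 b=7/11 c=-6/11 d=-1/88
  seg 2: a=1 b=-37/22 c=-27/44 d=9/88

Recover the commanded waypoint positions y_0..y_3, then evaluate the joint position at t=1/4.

y_0=1 y_1=2 y_2=1 y_3=-4
S(1/4) = 455/352

y_0 = S_0(0) = a_0 = 1
y_1 = S_1(0) = a_1 = 2
y_2 = S_2(0) = a_2 = 1
y_3 = S_2(2) = -4
t_q=1/4 is in segment 0 (τ=1/4); S_0(τ)=455/352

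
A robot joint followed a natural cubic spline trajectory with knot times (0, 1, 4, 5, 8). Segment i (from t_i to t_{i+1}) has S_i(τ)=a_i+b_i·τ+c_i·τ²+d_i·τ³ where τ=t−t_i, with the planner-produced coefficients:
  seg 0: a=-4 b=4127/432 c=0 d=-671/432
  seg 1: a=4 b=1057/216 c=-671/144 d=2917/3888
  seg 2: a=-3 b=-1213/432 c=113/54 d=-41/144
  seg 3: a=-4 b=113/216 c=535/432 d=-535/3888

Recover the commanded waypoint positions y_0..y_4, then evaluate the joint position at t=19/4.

y_0=-4 y_1=4 y_2=-3 y_3=-4 y_4=5
S(19/4) = -37315/9216

y_0 = S_0(0) = a_0 = -4
y_1 = S_1(0) = a_1 = 4
y_2 = S_2(0) = a_2 = -3
y_3 = S_3(0) = a_3 = -4
y_4 = S_3(3) = 5
t_q=19/4 is in segment 2 (τ=3/4); S_2(τ)=-37315/9216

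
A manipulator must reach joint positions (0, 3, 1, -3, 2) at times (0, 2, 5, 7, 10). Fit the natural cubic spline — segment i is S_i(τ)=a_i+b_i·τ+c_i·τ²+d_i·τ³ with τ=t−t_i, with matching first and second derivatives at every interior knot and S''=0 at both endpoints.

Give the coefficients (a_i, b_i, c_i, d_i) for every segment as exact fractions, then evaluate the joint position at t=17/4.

  seg 0: a=0 b=1597/870 c=0 d=-73/870
  seg 1: a=3 b=721/870 c=-73/145 d=13/7830
  seg 2: a=1 b=-934/435 c=-85/174 d=163/580
  seg 3: a=-3 b=-317/435 c=521/435 d=-521/3915
S(17/4) = 8667/3712

Δ: Δ0=3/2, Δ1=-2/3, Δ2=-2, Δ3=5/3
row 1: diag=10, rhs=-13; c'=3/10, d'=-13/10
row 2: denom=10−3·3/10=91/10; d'=(-8−3·-13/10)/(91/10)=-41/91
row 3: denom=10−2·20/91=870/91; d'=(22−2·-41/91)/(870/91)=1042/435
back: M3=1042/435
back: M2=-41/91−20/91·1042/435=-85/87
back: M1=-13/10−3/10·-85/87=-146/145
M: M0=0, M1=-146/145, M2=-85/87, M3=1042/435, M4=0
seg 0: a=0, c=M0/2=0, d=(M1−M0)/(6·2)=-73/870, b=Δ0−h0·(2M0+M1)/6=1597/870
seg 1: a=3, c=M1/2=-73/145, d=(M2−M1)/(6·3)=13/7830, b=Δ1−h1·(2M1+M2)/6=721/870
seg 2: a=1, c=M2/2=-85/174, d=(M3−M2)/(6·2)=163/580, b=Δ2−h2·(2M2+M3)/6=-934/435
seg 3: a=-3, c=M3/2=521/435, d=(M4−M3)/(6·3)=-521/3915, b=Δ3−h3·(2M3+M4)/6=-317/435
t_q=17/4 → seg 1, τ=9/4; S=3+721/870·τ+-73/145·τ²+13/7830·τ³=8667/3712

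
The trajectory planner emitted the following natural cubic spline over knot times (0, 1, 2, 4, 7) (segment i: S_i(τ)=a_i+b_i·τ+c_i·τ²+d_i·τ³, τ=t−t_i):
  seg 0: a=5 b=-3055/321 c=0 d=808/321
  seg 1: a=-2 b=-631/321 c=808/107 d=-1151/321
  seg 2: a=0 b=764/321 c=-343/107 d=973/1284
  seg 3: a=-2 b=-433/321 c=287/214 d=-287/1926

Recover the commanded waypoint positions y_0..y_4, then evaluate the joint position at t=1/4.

y_0 = S_0(0) = a_0 = 5
y_1 = S_1(0) = a_1 = -2
y_2 = S_2(0) = a_2 = 0
y_3 = S_3(0) = a_3 = -2
y_4 = S_3(3) = 2
t_q=1/4 is in segment 0 (τ=1/4); S_0(τ)=2277/856

y_0=5 y_1=-2 y_2=0 y_3=-2 y_4=2
S(1/4) = 2277/856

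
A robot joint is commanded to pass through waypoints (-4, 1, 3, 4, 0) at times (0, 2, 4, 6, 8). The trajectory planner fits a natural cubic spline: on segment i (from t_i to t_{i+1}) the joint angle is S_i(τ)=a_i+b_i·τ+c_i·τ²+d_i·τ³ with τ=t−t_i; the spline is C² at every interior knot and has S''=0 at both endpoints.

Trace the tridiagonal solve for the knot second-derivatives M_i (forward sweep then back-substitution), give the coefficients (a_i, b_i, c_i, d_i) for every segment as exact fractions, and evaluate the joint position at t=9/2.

  seg 0: a=-4 b=163/56 c=0 d=-23/224
  seg 1: a=1 b=47/28 c=-69/112 d=31/224
  seg 2: a=3 b=7/8 c=3/14 d=-45/224
  seg 3: a=4 b=-19/28 c=-111/112 d=37/224
S(9/2) = 6211/1792

Δ: Δ0=5/2, Δ1=1, Δ2=1/2, Δ3=-2
row 1: diag=8, rhs=-9; c'=1/4, d'=-9/8
row 2: denom=8−2·1/4=15/2; d'=(-3−2·-9/8)/(15/2)=-1/10
row 3: denom=8−2·4/15=112/15; d'=(-15−2·-1/10)/(112/15)=-111/56
back: M3=-111/56
back: M2=-1/10−4/15·-111/56=3/7
back: M1=-9/8−1/4·3/7=-69/56
M: M0=0, M1=-69/56, M2=3/7, M3=-111/56, M4=0
seg 0: a=-4, c=M0/2=0, d=(M1−M0)/(6·2)=-23/224, b=Δ0−h0·(2M0+M1)/6=163/56
seg 1: a=1, c=M1/2=-69/112, d=(M2−M1)/(6·2)=31/224, b=Δ1−h1·(2M1+M2)/6=47/28
seg 2: a=3, c=M2/2=3/14, d=(M3−M2)/(6·2)=-45/224, b=Δ2−h2·(2M2+M3)/6=7/8
seg 3: a=4, c=M3/2=-111/112, d=(M4−M3)/(6·2)=37/224, b=Δ3−h3·(2M3+M4)/6=-19/28
t_q=9/2 → seg 2, τ=1/2; S=3+7/8·τ+3/14·τ²+-45/224·τ³=6211/1792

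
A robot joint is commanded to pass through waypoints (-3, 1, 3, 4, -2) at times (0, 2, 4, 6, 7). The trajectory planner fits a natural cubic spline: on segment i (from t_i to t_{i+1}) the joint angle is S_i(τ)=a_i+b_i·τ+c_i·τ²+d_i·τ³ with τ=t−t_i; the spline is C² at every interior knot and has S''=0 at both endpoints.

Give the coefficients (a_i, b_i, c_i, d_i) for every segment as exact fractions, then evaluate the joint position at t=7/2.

  seg 0: a=-3 b=98/41 c=0 d=-4/41
  seg 1: a=1 b=50/41 c=-24/41 d=39/164
  seg 2: a=3 b=71/41 c=69/82 d=-239/328
  seg 3: a=4 b=-299/82 c=-579/164 d=193/164
S(7/2) = 3037/1312

Δ: Δ0=2, Δ1=1, Δ2=1/2, Δ3=-6
row 1: diag=8, rhs=-6; c'=1/4, d'=-3/4
row 2: denom=8−2·1/4=15/2; d'=(-3−2·-3/4)/(15/2)=-1/5
row 3: denom=6−2·4/15=82/15; d'=(-39−2·-1/5)/(82/15)=-579/82
back: M3=-579/82
back: M2=-1/5−4/15·-579/82=69/41
back: M1=-3/4−1/4·69/41=-48/41
M: M0=0, M1=-48/41, M2=69/41, M3=-579/82, M4=0
seg 0: a=-3, c=M0/2=0, d=(M1−M0)/(6·2)=-4/41, b=Δ0−h0·(2M0+M1)/6=98/41
seg 1: a=1, c=M1/2=-24/41, d=(M2−M1)/(6·2)=39/164, b=Δ1−h1·(2M1+M2)/6=50/41
seg 2: a=3, c=M2/2=69/82, d=(M3−M2)/(6·2)=-239/328, b=Δ2−h2·(2M2+M3)/6=71/41
seg 3: a=4, c=M3/2=-579/164, d=(M4−M3)/(6·1)=193/164, b=Δ3−h3·(2M3+M4)/6=-299/82
t_q=7/2 → seg 1, τ=3/2; S=1+50/41·τ+-24/41·τ²+39/164·τ³=3037/1312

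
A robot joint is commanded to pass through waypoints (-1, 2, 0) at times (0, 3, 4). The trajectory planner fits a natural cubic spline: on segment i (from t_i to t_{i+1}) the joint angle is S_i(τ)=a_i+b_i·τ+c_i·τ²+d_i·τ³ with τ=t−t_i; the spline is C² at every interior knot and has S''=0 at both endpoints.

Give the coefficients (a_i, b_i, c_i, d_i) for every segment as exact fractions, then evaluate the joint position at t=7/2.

Δ: Δ0=1, Δ1=-2
row 1: diag=8, rhs=-18; c'=1/8, d'=-9/4
back: M1=-9/4
M: M0=0, M1=-9/4, M2=0
seg 0: a=-1, c=M0/2=0, d=(M1−M0)/(6·3)=-1/8, b=Δ0−h0·(2M0+M1)/6=17/8
seg 1: a=2, c=M1/2=-9/8, d=(M2−M1)/(6·1)=3/8, b=Δ1−h1·(2M1+M2)/6=-5/4
t_q=7/2 → seg 1, τ=1/2; S=2+-5/4·τ+-9/8·τ²+3/8·τ³=73/64

  seg 0: a=-1 b=17/8 c=0 d=-1/8
  seg 1: a=2 b=-5/4 c=-9/8 d=3/8
S(7/2) = 73/64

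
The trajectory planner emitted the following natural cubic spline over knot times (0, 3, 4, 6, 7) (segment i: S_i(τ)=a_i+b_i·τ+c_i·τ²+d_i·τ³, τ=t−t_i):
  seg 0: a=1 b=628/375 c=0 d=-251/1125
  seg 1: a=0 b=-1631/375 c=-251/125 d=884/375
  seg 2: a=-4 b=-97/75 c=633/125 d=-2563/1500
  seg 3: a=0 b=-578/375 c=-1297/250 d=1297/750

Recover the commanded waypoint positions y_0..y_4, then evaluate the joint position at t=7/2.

y_0=1 y_1=0 y_2=-4 y_3=0 y_4=-5
S(7/2) = -1191/500

y_0 = S_0(0) = a_0 = 1
y_1 = S_1(0) = a_1 = 0
y_2 = S_2(0) = a_2 = -4
y_3 = S_3(0) = a_3 = 0
y_4 = S_3(1) = -5
t_q=7/2 is in segment 1 (τ=1/2); S_1(τ)=-1191/500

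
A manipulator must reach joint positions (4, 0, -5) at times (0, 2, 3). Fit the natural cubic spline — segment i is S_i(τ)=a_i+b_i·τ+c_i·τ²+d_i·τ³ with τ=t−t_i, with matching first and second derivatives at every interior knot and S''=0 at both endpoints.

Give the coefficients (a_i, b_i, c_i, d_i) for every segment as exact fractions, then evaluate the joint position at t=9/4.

  seg 0: a=4 b=-1 c=0 d=-1/4
  seg 1: a=0 b=-4 c=-3/2 d=1/2
S(9/4) = -139/128

Δ: Δ0=-2, Δ1=-5
row 1: diag=6, rhs=-18; c'=1/6, d'=-3
back: M1=-3
M: M0=0, M1=-3, M2=0
seg 0: a=4, c=M0/2=0, d=(M1−M0)/(6·2)=-1/4, b=Δ0−h0·(2M0+M1)/6=-1
seg 1: a=0, c=M1/2=-3/2, d=(M2−M1)/(6·1)=1/2, b=Δ1−h1·(2M1+M2)/6=-4
t_q=9/4 → seg 1, τ=1/4; S=0+-4·τ+-3/2·τ²+1/2·τ³=-139/128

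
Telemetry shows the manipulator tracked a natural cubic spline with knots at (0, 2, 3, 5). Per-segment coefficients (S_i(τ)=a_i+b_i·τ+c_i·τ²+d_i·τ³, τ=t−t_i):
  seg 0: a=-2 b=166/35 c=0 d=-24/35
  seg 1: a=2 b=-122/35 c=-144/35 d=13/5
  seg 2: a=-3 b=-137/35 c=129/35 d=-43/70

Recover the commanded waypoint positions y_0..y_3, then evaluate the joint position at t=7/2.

y_0 = S_0(0) = a_0 = -2
y_1 = S_1(0) = a_1 = 2
y_2 = S_2(0) = a_2 = -3
y_3 = S_2(2) = -1
t_q=7/2 is in segment 2 (τ=1/2); S_2(τ)=-329/80

y_0=-2 y_1=2 y_2=-3 y_3=-1
S(7/2) = -329/80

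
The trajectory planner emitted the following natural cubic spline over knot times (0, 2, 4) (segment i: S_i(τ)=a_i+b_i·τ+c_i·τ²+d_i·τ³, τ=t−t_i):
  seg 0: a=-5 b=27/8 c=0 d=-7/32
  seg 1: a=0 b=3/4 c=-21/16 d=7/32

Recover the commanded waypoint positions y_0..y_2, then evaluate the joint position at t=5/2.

y_0=-5 y_1=0 y_2=-2
S(5/2) = 19/256

y_0 = S_0(0) = a_0 = -5
y_1 = S_1(0) = a_1 = 0
y_2 = S_1(2) = -2
t_q=5/2 is in segment 1 (τ=1/2); S_1(τ)=19/256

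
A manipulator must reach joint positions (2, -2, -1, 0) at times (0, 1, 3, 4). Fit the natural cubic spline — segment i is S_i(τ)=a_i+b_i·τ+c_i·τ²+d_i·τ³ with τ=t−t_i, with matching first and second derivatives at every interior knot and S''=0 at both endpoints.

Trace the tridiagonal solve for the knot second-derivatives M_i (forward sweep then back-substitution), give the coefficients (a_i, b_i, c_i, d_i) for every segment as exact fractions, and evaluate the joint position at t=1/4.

  seg 0: a=2 b=-77/16 c=0 d=13/16
  seg 1: a=-2 b=-19/8 c=39/16 d=-1/2
  seg 2: a=-1 b=11/8 c=-9/16 d=3/16
S(1/4) = 829/1024

Δ: Δ0=-4, Δ1=1/2, Δ2=1
row 1: diag=6, rhs=27; c'=1/3, d'=9/2
row 2: denom=6−2·1/3=16/3; d'=(3−2·9/2)/(16/3)=-9/8
back: M2=-9/8
back: M1=9/2−1/3·-9/8=39/8
M: M0=0, M1=39/8, M2=-9/8, M3=0
seg 0: a=2, c=M0/2=0, d=(M1−M0)/(6·1)=13/16, b=Δ0−h0·(2M0+M1)/6=-77/16
seg 1: a=-2, c=M1/2=39/16, d=(M2−M1)/(6·2)=-1/2, b=Δ1−h1·(2M1+M2)/6=-19/8
seg 2: a=-1, c=M2/2=-9/16, d=(M3−M2)/(6·1)=3/16, b=Δ2−h2·(2M2+M3)/6=11/8
t_q=1/4 → seg 0, τ=1/4; S=2+-77/16·τ+0·τ²+13/16·τ³=829/1024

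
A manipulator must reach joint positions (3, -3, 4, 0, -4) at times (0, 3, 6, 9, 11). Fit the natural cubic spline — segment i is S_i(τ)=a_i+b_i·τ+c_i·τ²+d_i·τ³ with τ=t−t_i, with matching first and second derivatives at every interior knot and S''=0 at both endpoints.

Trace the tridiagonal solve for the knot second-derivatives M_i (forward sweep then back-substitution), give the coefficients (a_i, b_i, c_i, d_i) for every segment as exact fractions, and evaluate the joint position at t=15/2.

Δ: Δ0=-2, Δ1=7/3, Δ2=-4/3, Δ3=-2
row 1: diag=12, rhs=26; c'=1/4, d'=13/6
row 2: denom=12−3·1/4=45/4; d'=(-22−3·13/6)/(45/4)=-38/15
row 3: denom=10−3·4/15=46/5; d'=(-4−3·-38/15)/(46/5)=9/23
back: M3=9/23
back: M2=-38/15−4/15·9/23=-182/69
back: M1=13/6−1/4·-182/69=65/23
M: M0=0, M1=65/23, M2=-182/69, M3=9/23, M4=0
seg 0: a=3, c=M0/2=0, d=(M1−M0)/(6·3)=65/414, b=Δ0−h0·(2M0+M1)/6=-157/46
seg 1: a=-3, c=M1/2=65/46, d=(M2−M1)/(6·3)=-377/1242, b=Δ1−h1·(2M1+M2)/6=19/23
seg 2: a=4, c=M2/2=-91/69, d=(M3−M2)/(6·3)=209/1242, b=Δ2−h2·(2M2+M3)/6=51/46
seg 3: a=0, c=M3/2=9/46, d=(M4−M3)/(6·2)=-3/92, b=Δ3−h3·(2M3+M4)/6=-52/23
t_q=15/2 → seg 2, τ=3/2; S=4+51/46·τ+-91/69·τ²+209/1242·τ³=1201/368

  seg 0: a=3 b=-157/46 c=0 d=65/414
  seg 1: a=-3 b=19/23 c=65/46 d=-377/1242
  seg 2: a=4 b=51/46 c=-91/69 d=209/1242
  seg 3: a=0 b=-52/23 c=9/46 d=-3/92
S(15/2) = 1201/368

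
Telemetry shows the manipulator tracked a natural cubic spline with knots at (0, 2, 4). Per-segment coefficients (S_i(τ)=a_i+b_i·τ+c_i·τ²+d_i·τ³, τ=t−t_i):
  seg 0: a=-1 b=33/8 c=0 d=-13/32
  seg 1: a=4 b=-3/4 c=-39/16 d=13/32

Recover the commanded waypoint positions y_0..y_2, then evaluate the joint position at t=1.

y_0=-1 y_1=4 y_2=-4
S(1) = 87/32

y_0 = S_0(0) = a_0 = -1
y_1 = S_1(0) = a_1 = 4
y_2 = S_1(2) = -4
t_q=1 is in segment 0 (τ=1); S_0(τ)=87/32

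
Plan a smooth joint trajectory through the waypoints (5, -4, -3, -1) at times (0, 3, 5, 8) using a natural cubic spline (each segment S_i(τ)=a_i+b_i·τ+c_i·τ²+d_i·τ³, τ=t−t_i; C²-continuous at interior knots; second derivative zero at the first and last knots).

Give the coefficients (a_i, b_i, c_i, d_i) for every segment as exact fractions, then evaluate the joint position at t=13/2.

  seg 0: a=5 b=-49/12 c=0 d=13/108
  seg 1: a=-4 b=-5/6 c=13/12 d=-5/24
  seg 2: a=-3 b=1 c=-1/6 d=1/54
S(13/2) = -29/16

Δ: Δ0=-3, Δ1=1/2, Δ2=2/3
row 1: diag=10, rhs=21; c'=1/5, d'=21/10
row 2: denom=10−2·1/5=48/5; d'=(1−2·21/10)/(48/5)=-1/3
back: M2=-1/3
back: M1=21/10−1/5·-1/3=13/6
M: M0=0, M1=13/6, M2=-1/3, M3=0
seg 0: a=5, c=M0/2=0, d=(M1−M0)/(6·3)=13/108, b=Δ0−h0·(2M0+M1)/6=-49/12
seg 1: a=-4, c=M1/2=13/12, d=(M2−M1)/(6·2)=-5/24, b=Δ1−h1·(2M1+M2)/6=-5/6
seg 2: a=-3, c=M2/2=-1/6, d=(M3−M2)/(6·3)=1/54, b=Δ2−h2·(2M2+M3)/6=1
t_q=13/2 → seg 2, τ=3/2; S=-3+1·τ+-1/6·τ²+1/54·τ³=-29/16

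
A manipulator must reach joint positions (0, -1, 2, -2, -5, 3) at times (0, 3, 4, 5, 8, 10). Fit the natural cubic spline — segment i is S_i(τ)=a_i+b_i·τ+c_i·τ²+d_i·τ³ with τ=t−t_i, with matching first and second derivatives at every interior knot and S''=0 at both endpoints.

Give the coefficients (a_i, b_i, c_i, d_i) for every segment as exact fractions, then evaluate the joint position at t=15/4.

  seg 0: a=0 b=-1661/707 c=0 d=4276/19089
  seg 1: a=-1 b=2615/707 c=4276/2121 d=-5758/2121
  seg 2: a=2 b=-877/2121 c=-12998/2121 d=1797/707
  seg 3: a=-2 b=-10700/2121 c=3175/2121 d=-946/19089
  seg 4: a=-5 b=5512/2121 c=743/707 d=-743/4242
S(15/4) = 39881/22624

Δ: Δ0=-1/3, Δ1=3, Δ2=-4, Δ3=-1, Δ4=4
row 1: diag=8, rhs=20; c'=1/8, d'=5/2
row 2: denom=4−1·1/8=31/8; d'=(-42−1·5/2)/(31/8)=-356/31
row 3: denom=8−1·8/31=240/31; d'=(18−1·-356/31)/(240/31)=457/120
row 4: denom=10−3·31/80=707/80; d'=(30−3·457/120)/(707/80)=1486/707
back: M4=1486/707
back: M3=457/120−31/80·1486/707=6350/2121
back: M2=-356/31−8/31·6350/2121=-25996/2121
back: M1=5/2−1/8·-25996/2121=8552/2121
M: M0=0, M1=8552/2121, M2=-25996/2121, M3=6350/2121, M4=1486/707, M5=0
seg 0: a=0, c=M0/2=0, d=(M1−M0)/(6·3)=4276/19089, b=Δ0−h0·(2M0+M1)/6=-1661/707
seg 1: a=-1, c=M1/2=4276/2121, d=(M2−M1)/(6·1)=-5758/2121, b=Δ1−h1·(2M1+M2)/6=2615/707
seg 2: a=2, c=M2/2=-12998/2121, d=(M3−M2)/(6·1)=1797/707, b=Δ2−h2·(2M2+M3)/6=-877/2121
seg 3: a=-2, c=M3/2=3175/2121, d=(M4−M3)/(6·3)=-946/19089, b=Δ3−h3·(2M3+M4)/6=-10700/2121
seg 4: a=-5, c=M4/2=743/707, d=(M5−M4)/(6·2)=-743/4242, b=Δ4−h4·(2M4+M5)/6=5512/2121
t_q=15/4 → seg 1, τ=3/4; S=-1+2615/707·τ+4276/2121·τ²+-5758/2121·τ³=39881/22624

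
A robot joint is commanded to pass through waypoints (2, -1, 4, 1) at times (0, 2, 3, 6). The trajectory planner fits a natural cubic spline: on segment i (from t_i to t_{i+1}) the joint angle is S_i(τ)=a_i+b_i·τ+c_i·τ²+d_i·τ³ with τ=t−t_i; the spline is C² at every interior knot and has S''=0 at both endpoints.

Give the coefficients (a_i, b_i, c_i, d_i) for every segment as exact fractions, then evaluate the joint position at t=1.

  seg 0: a=2 b=-373/94 c=0 d=29/47
  seg 1: a=-1 b=323/94 c=174/47 d=-201/94
  seg 2: a=4 b=208/47 c=-255/94 d=85/282
S(1) = -127/94

Δ: Δ0=-3/2, Δ1=5, Δ2=-1
row 1: diag=6, rhs=39; c'=1/6, d'=13/2
row 2: denom=8−1·1/6=47/6; d'=(-36−1·13/2)/(47/6)=-255/47
back: M2=-255/47
back: M1=13/2−1/6·-255/47=348/47
M: M0=0, M1=348/47, M2=-255/47, M3=0
seg 0: a=2, c=M0/2=0, d=(M1−M0)/(6·2)=29/47, b=Δ0−h0·(2M0+M1)/6=-373/94
seg 1: a=-1, c=M1/2=174/47, d=(M2−M1)/(6·1)=-201/94, b=Δ1−h1·(2M1+M2)/6=323/94
seg 2: a=4, c=M2/2=-255/94, d=(M3−M2)/(6·3)=85/282, b=Δ2−h2·(2M2+M3)/6=208/47
t_q=1 → seg 0, τ=1; S=2+-373/94·τ+0·τ²+29/47·τ³=-127/94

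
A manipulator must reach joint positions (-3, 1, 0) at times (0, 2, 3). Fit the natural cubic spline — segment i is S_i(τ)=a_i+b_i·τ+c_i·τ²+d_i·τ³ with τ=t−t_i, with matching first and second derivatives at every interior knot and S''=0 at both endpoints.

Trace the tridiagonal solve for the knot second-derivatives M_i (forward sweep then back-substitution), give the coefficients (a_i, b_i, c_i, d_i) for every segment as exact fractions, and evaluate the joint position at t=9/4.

  seg 0: a=-3 b=3 c=0 d=-1/4
  seg 1: a=1 b=0 c=-3/2 d=1/2
S(9/4) = 117/128

Δ: Δ0=2, Δ1=-1
row 1: diag=6, rhs=-18; c'=1/6, d'=-3
back: M1=-3
M: M0=0, M1=-3, M2=0
seg 0: a=-3, c=M0/2=0, d=(M1−M0)/(6·2)=-1/4, b=Δ0−h0·(2M0+M1)/6=3
seg 1: a=1, c=M1/2=-3/2, d=(M2−M1)/(6·1)=1/2, b=Δ1−h1·(2M1+M2)/6=0
t_q=9/4 → seg 1, τ=1/4; S=1+0·τ+-3/2·τ²+1/2·τ³=117/128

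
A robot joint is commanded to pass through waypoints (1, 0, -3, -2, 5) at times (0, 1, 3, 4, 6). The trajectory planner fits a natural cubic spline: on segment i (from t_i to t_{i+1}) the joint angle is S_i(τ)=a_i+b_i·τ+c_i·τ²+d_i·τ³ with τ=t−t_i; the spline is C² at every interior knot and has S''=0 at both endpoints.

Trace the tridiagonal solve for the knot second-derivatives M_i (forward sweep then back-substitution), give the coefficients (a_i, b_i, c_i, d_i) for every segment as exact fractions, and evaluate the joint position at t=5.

  seg 0: a=1 b=-287/372 c=0 d=-85/372
  seg 1: a=0 b=-271/186 c=-85/124 d=247/744
  seg 2: a=-3 b=-20/93 c=81/62 d=-17/186
  seg 3: a=-2 b=395/186 c=32/31 d=-16/93
S(5) = 61/62

Δ: Δ0=-1, Δ1=-3/2, Δ2=1, Δ3=7/2
row 1: diag=6, rhs=-3; c'=1/3, d'=-1/2
row 2: denom=6−2·1/3=16/3; d'=(15−2·-1/2)/(16/3)=3
row 3: denom=6−1·3/16=93/16; d'=(15−1·3)/(93/16)=64/31
back: M3=64/31
back: M2=3−3/16·64/31=81/31
back: M1=-1/2−1/3·81/31=-85/62
M: M0=0, M1=-85/62, M2=81/31, M3=64/31, M4=0
seg 0: a=1, c=M0/2=0, d=(M1−M0)/(6·1)=-85/372, b=Δ0−h0·(2M0+M1)/6=-287/372
seg 1: a=0, c=M1/2=-85/124, d=(M2−M1)/(6·2)=247/744, b=Δ1−h1·(2M1+M2)/6=-271/186
seg 2: a=-3, c=M2/2=81/62, d=(M3−M2)/(6·1)=-17/186, b=Δ2−h2·(2M2+M3)/6=-20/93
seg 3: a=-2, c=M3/2=32/31, d=(M4−M3)/(6·2)=-16/93, b=Δ3−h3·(2M3+M4)/6=395/186
t_q=5 → seg 3, τ=1; S=-2+395/186·τ+32/31·τ²+-16/93·τ³=61/62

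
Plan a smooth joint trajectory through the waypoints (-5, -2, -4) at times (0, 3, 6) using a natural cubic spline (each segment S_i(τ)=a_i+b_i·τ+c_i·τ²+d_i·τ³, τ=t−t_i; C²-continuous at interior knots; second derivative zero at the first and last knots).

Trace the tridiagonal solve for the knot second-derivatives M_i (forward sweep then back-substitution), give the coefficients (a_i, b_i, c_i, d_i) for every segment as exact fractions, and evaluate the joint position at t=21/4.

  seg 0: a=-5 b=17/12 c=0 d=-5/108
  seg 1: a=-2 b=1/6 c=-5/12 d=5/108
S(21/4) = -821/256

Δ: Δ0=1, Δ1=-2/3
row 1: diag=12, rhs=-10; c'=1/4, d'=-5/6
back: M1=-5/6
M: M0=0, M1=-5/6, M2=0
seg 0: a=-5, c=M0/2=0, d=(M1−M0)/(6·3)=-5/108, b=Δ0−h0·(2M0+M1)/6=17/12
seg 1: a=-2, c=M1/2=-5/12, d=(M2−M1)/(6·3)=5/108, b=Δ1−h1·(2M1+M2)/6=1/6
t_q=21/4 → seg 1, τ=9/4; S=-2+1/6·τ+-5/12·τ²+5/108·τ³=-821/256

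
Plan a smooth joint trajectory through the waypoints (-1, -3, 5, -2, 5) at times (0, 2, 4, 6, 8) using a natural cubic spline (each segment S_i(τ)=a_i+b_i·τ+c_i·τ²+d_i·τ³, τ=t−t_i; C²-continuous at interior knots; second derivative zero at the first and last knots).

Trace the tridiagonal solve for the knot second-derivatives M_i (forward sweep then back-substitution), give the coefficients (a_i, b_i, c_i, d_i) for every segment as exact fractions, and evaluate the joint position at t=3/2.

Δ: Δ0=-1, Δ1=4, Δ2=-7/2, Δ3=7/2
row 1: diag=8, rhs=30; c'=1/4, d'=15/4
row 2: denom=8−2·1/4=15/2; d'=(-45−2·15/4)/(15/2)=-7
row 3: denom=8−2·4/15=112/15; d'=(42−2·-7)/(112/15)=15/2
back: M3=15/2
back: M2=-7−4/15·15/2=-9
back: M1=15/4−1/4·-9=6
M: M0=0, M1=6, M2=-9, M3=15/2, M4=0
seg 0: a=-1, c=M0/2=0, d=(M1−M0)/(6·2)=1/2, b=Δ0−h0·(2M0+M1)/6=-3
seg 1: a=-3, c=M1/2=3, d=(M2−M1)/(6·2)=-5/4, b=Δ1−h1·(2M1+M2)/6=3
seg 2: a=5, c=M2/2=-9/2, d=(M3−M2)/(6·2)=11/8, b=Δ2−h2·(2M2+M3)/6=0
seg 3: a=-2, c=M3/2=15/4, d=(M4−M3)/(6·2)=-5/8, b=Δ3−h3·(2M3+M4)/6=-3/2
t_q=3/2 → seg 0, τ=3/2; S=-1+-3·τ+0·τ²+1/2·τ³=-61/16

  seg 0: a=-1 b=-3 c=0 d=1/2
  seg 1: a=-3 b=3 c=3 d=-5/4
  seg 2: a=5 b=0 c=-9/2 d=11/8
  seg 3: a=-2 b=-3/2 c=15/4 d=-5/8
S(3/2) = -61/16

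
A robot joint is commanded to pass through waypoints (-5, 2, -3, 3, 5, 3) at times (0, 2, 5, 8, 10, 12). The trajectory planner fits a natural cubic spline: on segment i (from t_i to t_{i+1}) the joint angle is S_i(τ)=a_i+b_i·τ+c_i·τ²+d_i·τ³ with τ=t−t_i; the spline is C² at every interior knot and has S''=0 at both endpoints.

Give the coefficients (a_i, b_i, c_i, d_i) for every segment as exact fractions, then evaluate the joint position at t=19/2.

Δ: Δ0=7/2, Δ1=-5/3, Δ2=2, Δ3=1, Δ4=-1
row 1: diag=10, rhs=-31; c'=3/10, d'=-31/10
row 2: denom=12−3·3/10=111/10; d'=(22−3·-31/10)/(111/10)=313/111
row 3: denom=10−3·10/37=340/37; d'=(-6−3·313/111)/(340/37)=-107/68
row 4: denom=8−2·37/170=643/85; d'=(-12−2·-107/68)/(643/85)=-1505/1286
back: M4=-1505/1286
back: M3=-107/68−37/170·-1505/1286=-848/643
back: M2=313/111−10/37·-848/643=6127/1929
back: M1=-31/10−3/10·6127/1929=-2606/643
M: M0=0, M1=-2606/643, M2=6127/1929, M3=-848/643, M4=-1505/1286, M5=0
seg 0: a=-5, c=M0/2=0, d=(M1−M0)/(6·2)=-1303/3858, b=Δ0−h0·(2M0+M1)/6=18715/3858
seg 1: a=2, c=M1/2=-1303/643, d=(M2−M1)/(6·3)=13945/34722, b=Δ1−h1·(2M1+M2)/6=3079/3858
seg 2: a=-3, c=M2/2=6127/3858, d=(M3−M2)/(6·3)=-8671/34722, b=Δ2−h2·(2M2+M3)/6=-997/1929
seg 3: a=3, c=M3/2=-424/643, d=(M4−M3)/(6·2)=191/15432, b=Δ3−h3·(2M3+M4)/6=8755/3858
seg 4: a=5, c=M4/2=-1505/2572, d=(M5−M4)/(6·2)=1505/15432, b=Δ4−h4·(2M4+M5)/6=-424/1929
t_q=19/2 → seg 3, τ=3/2; S=3+8755/3858·τ+-424/643·τ²+191/15432·τ³=204199/41152

  seg 0: a=-5 b=18715/3858 c=0 d=-1303/3858
  seg 1: a=2 b=3079/3858 c=-1303/643 d=13945/34722
  seg 2: a=-3 b=-997/1929 c=6127/3858 d=-8671/34722
  seg 3: a=3 b=8755/3858 c=-424/643 d=191/15432
  seg 4: a=5 b=-424/1929 c=-1505/2572 d=1505/15432
S(19/2) = 204199/41152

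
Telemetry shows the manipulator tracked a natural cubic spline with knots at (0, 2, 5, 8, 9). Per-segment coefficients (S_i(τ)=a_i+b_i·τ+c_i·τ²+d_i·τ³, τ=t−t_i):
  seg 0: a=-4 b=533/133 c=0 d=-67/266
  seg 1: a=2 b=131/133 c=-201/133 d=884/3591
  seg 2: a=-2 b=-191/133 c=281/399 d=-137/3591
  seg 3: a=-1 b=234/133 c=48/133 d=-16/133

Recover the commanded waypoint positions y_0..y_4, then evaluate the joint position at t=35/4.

y_0 = S_0(0) = a_0 = -4
y_1 = S_1(0) = a_1 = 2
y_2 = S_2(0) = a_2 = -2
y_3 = S_3(0) = a_3 = -1
y_4 = S_3(1) = 1
t_q=35/4 is in segment 3 (τ=3/4); S_3(τ)=251/532

y_0=-4 y_1=2 y_2=-2 y_3=-1 y_4=1
S(35/4) = 251/532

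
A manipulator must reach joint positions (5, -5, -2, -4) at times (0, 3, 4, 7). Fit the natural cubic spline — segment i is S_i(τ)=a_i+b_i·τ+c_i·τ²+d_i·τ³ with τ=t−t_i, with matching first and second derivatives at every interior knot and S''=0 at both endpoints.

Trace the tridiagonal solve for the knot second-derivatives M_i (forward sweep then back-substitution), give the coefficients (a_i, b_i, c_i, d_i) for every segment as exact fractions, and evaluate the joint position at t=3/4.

Δ: Δ0=-10/3, Δ1=3, Δ2=-2/3
row 1: diag=8, rhs=38; c'=1/8, d'=19/4
row 2: denom=8−1·1/8=63/8; d'=(-22−1·19/4)/(63/8)=-214/63
back: M2=-214/63
back: M1=19/4−1/8·-214/63=326/63
M: M0=0, M1=326/63, M2=-214/63, M3=0
seg 0: a=5, c=M0/2=0, d=(M1−M0)/(6·3)=163/567, b=Δ0−h0·(2M0+M1)/6=-373/63
seg 1: a=-5, c=M1/2=163/63, d=(M2−M1)/(6·1)=-10/7, b=Δ1−h1·(2M1+M2)/6=116/63
seg 2: a=-2, c=M2/2=-107/63, d=(M3−M2)/(6·3)=107/567, b=Δ2−h2·(2M2+M3)/6=172/63
t_q=3/4 → seg 0, τ=3/4; S=5+-373/63·τ+0·τ²+163/567·τ³=305/448

  seg 0: a=5 b=-373/63 c=0 d=163/567
  seg 1: a=-5 b=116/63 c=163/63 d=-10/7
  seg 2: a=-2 b=172/63 c=-107/63 d=107/567
S(3/4) = 305/448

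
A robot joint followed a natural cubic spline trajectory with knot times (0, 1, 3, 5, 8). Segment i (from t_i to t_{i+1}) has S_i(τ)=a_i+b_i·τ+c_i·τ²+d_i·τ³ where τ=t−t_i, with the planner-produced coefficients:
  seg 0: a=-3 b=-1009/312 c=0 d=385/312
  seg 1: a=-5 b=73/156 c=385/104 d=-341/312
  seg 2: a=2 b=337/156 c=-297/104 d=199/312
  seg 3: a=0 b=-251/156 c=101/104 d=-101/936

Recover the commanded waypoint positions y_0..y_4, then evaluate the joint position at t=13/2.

y_0=-3 y_1=-5 y_2=2 y_3=0 y_4=1
S(13/2) = -493/832

y_0 = S_0(0) = a_0 = -3
y_1 = S_1(0) = a_1 = -5
y_2 = S_2(0) = a_2 = 2
y_3 = S_3(0) = a_3 = 0
y_4 = S_3(3) = 1
t_q=13/2 is in segment 3 (τ=3/2); S_3(τ)=-493/832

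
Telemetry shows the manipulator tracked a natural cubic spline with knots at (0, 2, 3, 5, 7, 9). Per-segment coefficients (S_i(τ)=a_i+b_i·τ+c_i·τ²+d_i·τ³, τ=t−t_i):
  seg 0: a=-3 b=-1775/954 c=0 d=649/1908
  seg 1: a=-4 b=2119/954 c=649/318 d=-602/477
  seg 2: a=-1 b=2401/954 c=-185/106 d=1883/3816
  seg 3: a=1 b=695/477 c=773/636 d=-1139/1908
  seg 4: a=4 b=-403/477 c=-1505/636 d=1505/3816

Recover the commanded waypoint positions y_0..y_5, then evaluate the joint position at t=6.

y_0 = S_0(0) = a_0 = -3
y_1 = S_1(0) = a_1 = -4
y_2 = S_2(0) = a_2 = -1
y_3 = S_3(0) = a_3 = 1
y_4 = S_4(0) = a_4 = 4
y_5 = S_4(2) = -4
t_q=6 is in segment 3 (τ=1); S_3(τ)=163/53

y_0=-3 y_1=-4 y_2=-1 y_3=1 y_4=4 y_5=-4
S(6) = 163/53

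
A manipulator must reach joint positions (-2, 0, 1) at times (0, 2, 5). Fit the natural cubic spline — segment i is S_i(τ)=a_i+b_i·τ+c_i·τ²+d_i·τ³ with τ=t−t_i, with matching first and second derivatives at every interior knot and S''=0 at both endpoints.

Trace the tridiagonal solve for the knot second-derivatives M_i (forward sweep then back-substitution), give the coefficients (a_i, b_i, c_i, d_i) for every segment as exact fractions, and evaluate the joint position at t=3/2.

Δ: Δ0=1, Δ1=1/3
row 1: diag=10, rhs=-4; c'=3/10, d'=-2/5
back: M1=-2/5
M: M0=0, M1=-2/5, M2=0
seg 0: a=-2, c=M0/2=0, d=(M1−M0)/(6·2)=-1/30, b=Δ0−h0·(2M0+M1)/6=17/15
seg 1: a=0, c=M1/2=-1/5, d=(M2−M1)/(6·3)=1/45, b=Δ1−h1·(2M1+M2)/6=11/15
t_q=3/2 → seg 0, τ=3/2; S=-2+17/15·τ+0·τ²+-1/30·τ³=-33/80

  seg 0: a=-2 b=17/15 c=0 d=-1/30
  seg 1: a=0 b=11/15 c=-1/5 d=1/45
S(3/2) = -33/80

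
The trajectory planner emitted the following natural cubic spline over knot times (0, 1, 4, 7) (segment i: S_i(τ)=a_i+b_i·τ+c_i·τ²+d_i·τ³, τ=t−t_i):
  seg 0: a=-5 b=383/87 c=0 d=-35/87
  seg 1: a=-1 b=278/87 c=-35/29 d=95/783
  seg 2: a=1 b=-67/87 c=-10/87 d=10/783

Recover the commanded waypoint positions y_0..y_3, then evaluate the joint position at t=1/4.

y_0 = S_0(0) = a_0 = -5
y_1 = S_1(0) = a_1 = -1
y_2 = S_2(0) = a_2 = 1
y_3 = S_2(3) = -2
t_q=1/4 is in segment 0 (τ=1/4); S_0(τ)=-7249/1856

y_0=-5 y_1=-1 y_2=1 y_3=-2
S(1/4) = -7249/1856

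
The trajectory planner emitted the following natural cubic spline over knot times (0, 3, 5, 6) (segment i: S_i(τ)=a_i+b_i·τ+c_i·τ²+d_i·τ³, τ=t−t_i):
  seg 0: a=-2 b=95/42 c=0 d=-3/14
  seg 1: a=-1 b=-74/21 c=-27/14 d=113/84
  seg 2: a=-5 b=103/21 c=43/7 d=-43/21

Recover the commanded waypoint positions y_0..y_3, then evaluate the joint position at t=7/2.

y_0 = S_0(0) = a_0 = -2
y_1 = S_1(0) = a_1 = -1
y_2 = S_2(0) = a_2 = -5
y_3 = S_2(1) = 4
t_q=7/2 is in segment 1 (τ=1/2); S_1(τ)=-689/224

y_0=-2 y_1=-1 y_2=-5 y_3=4
S(7/2) = -689/224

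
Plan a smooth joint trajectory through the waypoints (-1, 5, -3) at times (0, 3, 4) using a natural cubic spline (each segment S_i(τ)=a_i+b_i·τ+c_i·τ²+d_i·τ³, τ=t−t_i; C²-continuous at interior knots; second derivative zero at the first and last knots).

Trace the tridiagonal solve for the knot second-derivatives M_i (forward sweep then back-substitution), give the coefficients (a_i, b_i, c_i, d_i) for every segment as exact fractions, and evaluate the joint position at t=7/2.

  seg 0: a=-1 b=23/4 c=0 d=-5/12
  seg 1: a=5 b=-11/2 c=-15/4 d=5/4
S(7/2) = 47/32

Δ: Δ0=2, Δ1=-8
row 1: diag=8, rhs=-60; c'=1/8, d'=-15/2
back: M1=-15/2
M: M0=0, M1=-15/2, M2=0
seg 0: a=-1, c=M0/2=0, d=(M1−M0)/(6·3)=-5/12, b=Δ0−h0·(2M0+M1)/6=23/4
seg 1: a=5, c=M1/2=-15/4, d=(M2−M1)/(6·1)=5/4, b=Δ1−h1·(2M1+M2)/6=-11/2
t_q=7/2 → seg 1, τ=1/2; S=5+-11/2·τ+-15/4·τ²+5/4·τ³=47/32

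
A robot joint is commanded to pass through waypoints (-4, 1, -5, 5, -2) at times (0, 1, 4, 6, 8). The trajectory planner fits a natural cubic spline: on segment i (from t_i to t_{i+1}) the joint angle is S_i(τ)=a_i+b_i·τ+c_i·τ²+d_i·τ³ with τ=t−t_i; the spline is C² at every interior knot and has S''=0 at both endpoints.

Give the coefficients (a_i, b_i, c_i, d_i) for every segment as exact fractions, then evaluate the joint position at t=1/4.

Δ: Δ0=5, Δ1=-2, Δ2=5, Δ3=-7/2
row 1: diag=8, rhs=-42; c'=3/8, d'=-21/4
row 2: denom=10−3·3/8=71/8; d'=(42−3·-21/4)/(71/8)=462/71
row 3: denom=8−2·16/71=536/71; d'=(-51−2·462/71)/(536/71)=-4545/536
back: M3=-4545/536
back: M2=462/71−16/71·-4545/536=564/67
back: M1=-21/4−3/8·564/67=-2253/268
M: M0=0, M1=-2253/268, M2=564/67, M3=-4545/536, M4=0
seg 0: a=-4, c=M0/2=0, d=(M1−M0)/(6·1)=-751/536, b=Δ0−h0·(2M0+M1)/6=3431/536
seg 1: a=1, c=M1/2=-2253/536, d=(M2−M1)/(6·3)=501/536, b=Δ1−h1·(2M1+M2)/6=589/268
seg 2: a=-5, c=M2/2=282/67, d=(M3−M2)/(6·2)=-3019/2144, b=Δ2−h2·(2M2+M3)/6=1187/536
seg 3: a=5, c=M3/2=-4545/1072, d=(M4−M3)/(6·2)=1515/2144, b=Δ3−h3·(2M3+M4)/6=577/268
t_q=1/4 → seg 0, τ=1/4; S=-4+3431/536·τ+0·τ²+-751/536·τ³=-83071/34304

  seg 0: a=-4 b=3431/536 c=0 d=-751/536
  seg 1: a=1 b=589/268 c=-2253/536 d=501/536
  seg 2: a=-5 b=1187/536 c=282/67 d=-3019/2144
  seg 3: a=5 b=577/268 c=-4545/1072 d=1515/2144
S(1/4) = -83071/34304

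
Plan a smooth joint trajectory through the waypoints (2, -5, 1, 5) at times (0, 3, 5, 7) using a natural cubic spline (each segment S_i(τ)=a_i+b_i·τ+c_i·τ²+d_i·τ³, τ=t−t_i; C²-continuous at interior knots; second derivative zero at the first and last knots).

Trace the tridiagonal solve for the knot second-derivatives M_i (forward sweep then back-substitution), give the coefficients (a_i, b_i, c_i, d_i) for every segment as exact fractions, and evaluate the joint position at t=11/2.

Δ: Δ0=-7/3, Δ1=3, Δ2=2
row 1: diag=10, rhs=32; c'=1/5, d'=16/5
row 2: denom=8−2·1/5=38/5; d'=(-6−2·16/5)/(38/5)=-31/19
back: M2=-31/19
back: M1=16/5−1/5·-31/19=67/19
M: M0=0, M1=67/19, M2=-31/19, M3=0
seg 0: a=2, c=M0/2=0, d=(M1−M0)/(6·3)=67/342, b=Δ0−h0·(2M0+M1)/6=-467/114
seg 1: a=-5, c=M1/2=67/38, d=(M2−M1)/(6·2)=-49/114, b=Δ1−h1·(2M1+M2)/6=68/57
seg 2: a=1, c=M2/2=-31/38, d=(M3−M2)/(6·2)=31/228, b=Δ2−h2·(2M2+M3)/6=176/57
t_q=11/2 → seg 2, τ=1/2; S=1+176/57·τ+-31/38·τ²+31/228·τ³=1433/608

  seg 0: a=2 b=-467/114 c=0 d=67/342
  seg 1: a=-5 b=68/57 c=67/38 d=-49/114
  seg 2: a=1 b=176/57 c=-31/38 d=31/228
S(11/2) = 1433/608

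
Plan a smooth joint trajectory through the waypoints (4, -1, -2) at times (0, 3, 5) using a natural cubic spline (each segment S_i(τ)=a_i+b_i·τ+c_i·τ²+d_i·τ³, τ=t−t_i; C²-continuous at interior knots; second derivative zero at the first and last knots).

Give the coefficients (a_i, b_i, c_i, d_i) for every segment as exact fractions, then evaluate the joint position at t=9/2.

  seg 0: a=4 b=-121/60 c=0 d=7/180
  seg 1: a=-1 b=-29/30 c=7/20 d=-7/120
S(9/2) = -119/64

Δ: Δ0=-5/3, Δ1=-1/2
row 1: diag=10, rhs=7; c'=1/5, d'=7/10
back: M1=7/10
M: M0=0, M1=7/10, M2=0
seg 0: a=4, c=M0/2=0, d=(M1−M0)/(6·3)=7/180, b=Δ0−h0·(2M0+M1)/6=-121/60
seg 1: a=-1, c=M1/2=7/20, d=(M2−M1)/(6·2)=-7/120, b=Δ1−h1·(2M1+M2)/6=-29/30
t_q=9/2 → seg 1, τ=3/2; S=-1+-29/30·τ+7/20·τ²+-7/120·τ³=-119/64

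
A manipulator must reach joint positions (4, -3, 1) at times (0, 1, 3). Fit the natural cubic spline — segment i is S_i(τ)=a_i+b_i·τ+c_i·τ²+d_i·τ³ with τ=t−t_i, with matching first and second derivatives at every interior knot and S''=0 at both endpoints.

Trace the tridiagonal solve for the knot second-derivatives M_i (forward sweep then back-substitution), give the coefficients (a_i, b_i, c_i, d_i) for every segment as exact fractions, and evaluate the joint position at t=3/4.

  seg 0: a=4 b=-17/2 c=0 d=3/2
  seg 1: a=-3 b=-4 c=9/2 d=-3/4
S(3/4) = -223/128

Δ: Δ0=-7, Δ1=2
row 1: diag=6, rhs=54; c'=1/3, d'=9
back: M1=9
M: M0=0, M1=9, M2=0
seg 0: a=4, c=M0/2=0, d=(M1−M0)/(6·1)=3/2, b=Δ0−h0·(2M0+M1)/6=-17/2
seg 1: a=-3, c=M1/2=9/2, d=(M2−M1)/(6·2)=-3/4, b=Δ1−h1·(2M1+M2)/6=-4
t_q=3/4 → seg 0, τ=3/4; S=4+-17/2·τ+0·τ²+3/2·τ³=-223/128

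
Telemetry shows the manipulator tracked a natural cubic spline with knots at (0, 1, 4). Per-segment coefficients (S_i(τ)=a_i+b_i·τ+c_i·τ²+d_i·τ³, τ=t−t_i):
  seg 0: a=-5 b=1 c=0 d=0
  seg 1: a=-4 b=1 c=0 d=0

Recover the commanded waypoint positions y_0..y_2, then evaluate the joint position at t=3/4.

y_0 = S_0(0) = a_0 = -5
y_1 = S_1(0) = a_1 = -4
y_2 = S_1(3) = -1
t_q=3/4 is in segment 0 (τ=3/4); S_0(τ)=-17/4

y_0=-5 y_1=-4 y_2=-1
S(3/4) = -17/4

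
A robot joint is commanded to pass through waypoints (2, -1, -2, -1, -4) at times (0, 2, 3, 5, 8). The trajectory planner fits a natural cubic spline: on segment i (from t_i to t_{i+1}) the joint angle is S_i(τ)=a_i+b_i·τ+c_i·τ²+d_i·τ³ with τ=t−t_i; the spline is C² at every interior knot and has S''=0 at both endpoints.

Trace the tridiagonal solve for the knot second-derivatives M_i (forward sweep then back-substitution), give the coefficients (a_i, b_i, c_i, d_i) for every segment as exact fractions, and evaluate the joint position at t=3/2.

Δ: Δ0=-3/2, Δ1=-1, Δ2=1/2, Δ3=-1
row 1: diag=6, rhs=3; c'=1/6, d'=1/2
row 2: denom=6−1·1/6=35/6; d'=(9−1·1/2)/(35/6)=51/35
row 3: denom=10−2·12/35=326/35; d'=(-9−2·51/35)/(326/35)=-417/326
back: M3=-417/326
back: M2=51/35−12/35·-417/326=309/163
back: M1=1/2−1/6·309/163=30/163
M: M0=0, M1=30/163, M2=309/163, M3=-417/326, M4=0
seg 0: a=2, c=M0/2=0, d=(M1−M0)/(6·2)=5/326, b=Δ0−h0·(2M0+M1)/6=-509/326
seg 1: a=-1, c=M1/2=15/163, d=(M2−M1)/(6·1)=93/326, b=Δ1−h1·(2M1+M2)/6=-449/326
seg 2: a=-2, c=M2/2=309/326, d=(M3−M2)/(6·2)=-345/1304, b=Δ2−h2·(2M2+M3)/6=-55/163
seg 3: a=-1, c=M3/2=-417/652, d=(M4−M3)/(6·3)=139/1956, b=Δ3−h3·(2M3+M4)/6=91/326
t_q=3/2 → seg 0, τ=3/2; S=2+-509/326·τ+0·τ²+5/326·τ³=-757/2608

  seg 0: a=2 b=-509/326 c=0 d=5/326
  seg 1: a=-1 b=-449/326 c=15/163 d=93/326
  seg 2: a=-2 b=-55/163 c=309/326 d=-345/1304
  seg 3: a=-1 b=91/326 c=-417/652 d=139/1956
S(3/2) = -757/2608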